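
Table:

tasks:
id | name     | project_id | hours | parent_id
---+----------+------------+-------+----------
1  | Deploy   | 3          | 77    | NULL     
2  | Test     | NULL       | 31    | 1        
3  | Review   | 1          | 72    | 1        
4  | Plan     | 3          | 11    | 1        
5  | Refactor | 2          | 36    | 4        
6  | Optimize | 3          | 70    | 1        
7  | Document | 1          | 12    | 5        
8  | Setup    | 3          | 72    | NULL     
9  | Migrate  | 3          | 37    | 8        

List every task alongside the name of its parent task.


This is a self-join: tasks is joined to a second copy of itself, matching each row's parent_id to another row's id. Use LEFT JOIN so rows with parent_id=NULL are kept.
  - task 1 (Deploy): parent_id=NULL -> NULL
  - task 2 (Test): parent_id=1 -> Deploy
  - task 3 (Review): parent_id=1 -> Deploy
  - task 4 (Plan): parent_id=1 -> Deploy
  - task 5 (Refactor): parent_id=4 -> Plan
  - task 6 (Optimize): parent_id=1 -> Deploy
  - task 7 (Document): parent_id=5 -> Refactor
  - task 8 (Setup): parent_id=NULL -> NULL
  - task 9 (Migrate): parent_id=8 -> Setup

SQL:
SELECT a.name AS item, b.name AS parent
FROM tasks a
LEFT JOIN tasks b ON a.parent_id = b.id

Result:
item     | parent  
---------+---------
Deploy   | NULL    
Test     | Deploy  
Review   | Deploy  
Plan     | Deploy  
Refactor | Plan    
Optimize | Deploy  
Document | Refactor
Setup    | NULL    
Migrate  | Setup   


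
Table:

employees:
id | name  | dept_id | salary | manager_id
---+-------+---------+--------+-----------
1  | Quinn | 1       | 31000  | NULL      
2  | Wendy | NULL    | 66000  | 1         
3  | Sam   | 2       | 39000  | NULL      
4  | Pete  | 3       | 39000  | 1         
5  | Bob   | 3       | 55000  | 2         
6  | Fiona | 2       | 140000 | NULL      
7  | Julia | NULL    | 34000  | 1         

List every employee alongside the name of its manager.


This is a self-join: employees is joined to a second copy of itself, matching each row's manager_id to another row's id. Use LEFT JOIN so rows with manager_id=NULL are kept.
  - employee 1 (Quinn): manager_id=NULL -> NULL
  - employee 2 (Wendy): manager_id=1 -> Quinn
  - employee 3 (Sam): manager_id=NULL -> NULL
  - employee 4 (Pete): manager_id=1 -> Quinn
  - employee 5 (Bob): manager_id=2 -> Wendy
  - employee 6 (Fiona): manager_id=NULL -> NULL
  - employee 7 (Julia): manager_id=1 -> Quinn

SQL:
SELECT a.name AS item, b.name AS manager
FROM employees a
LEFT JOIN employees b ON a.manager_id = b.id

Result:
item  | manager
------+--------
Quinn | NULL   
Wendy | Quinn  
Sam   | NULL   
Pete  | Quinn  
Bob   | Wendy  
Fiona | NULL   
Julia | Quinn  


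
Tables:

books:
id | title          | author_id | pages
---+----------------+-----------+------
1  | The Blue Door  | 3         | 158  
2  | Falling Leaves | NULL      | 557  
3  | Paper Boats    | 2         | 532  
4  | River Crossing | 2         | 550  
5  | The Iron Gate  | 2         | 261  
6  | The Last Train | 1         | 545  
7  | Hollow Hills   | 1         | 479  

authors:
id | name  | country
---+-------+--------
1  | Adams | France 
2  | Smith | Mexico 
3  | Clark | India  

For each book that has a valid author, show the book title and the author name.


INNER JOIN keeps only books rows whose author_id matches an id in authors. Walk through each book:
  - book 1 (The Blue Door): author_id=3 -> matches Clark
  - book 2 (Falling Leaves): author_id=NULL, no match -> dropped
  - book 3 (Paper Boats): author_id=2 -> matches Smith
  - book 4 (River Crossing): author_id=2 -> matches Smith
  - book 5 (The Iron Gate): author_id=2 -> matches Smith
  - book 6 (The Last Train): author_id=1 -> matches Adams
  - book 7 (Hollow Hills): author_id=1 -> matches Adams
So 1 of 7 rows is dropped.

SQL:
SELECT a.title, b.name AS author
FROM books a
INNER JOIN authors b ON a.author_id = b.id

Result:
title          | author
---------------+-------
The Blue Door  | Clark 
Paper Boats    | Smith 
River Crossing | Smith 
The Iron Gate  | Smith 
The Last Train | Adams 
Hollow Hills   | Adams 


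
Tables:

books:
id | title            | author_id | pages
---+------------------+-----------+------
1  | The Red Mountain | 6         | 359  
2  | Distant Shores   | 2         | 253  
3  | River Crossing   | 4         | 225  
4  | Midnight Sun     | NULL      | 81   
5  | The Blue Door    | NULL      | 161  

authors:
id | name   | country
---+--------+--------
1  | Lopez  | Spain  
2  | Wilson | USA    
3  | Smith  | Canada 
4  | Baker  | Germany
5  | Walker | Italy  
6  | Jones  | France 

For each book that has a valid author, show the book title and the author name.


INNER JOIN keeps only books rows whose author_id matches an id in authors. Walk through each book:
  - book 1 (The Red Mountain): author_id=6 -> matches Jones
  - book 2 (Distant Shores): author_id=2 -> matches Wilson
  - book 3 (River Crossing): author_id=4 -> matches Baker
  - book 4 (Midnight Sun): author_id=NULL, no match -> dropped
  - book 5 (The Blue Door): author_id=NULL, no match -> dropped
So 2 of 5 rows are dropped.

SQL:
SELECT a.title, b.name AS author
FROM books a
INNER JOIN authors b ON a.author_id = b.id

Result:
title            | author
-----------------+-------
The Red Mountain | Jones 
Distant Shores   | Wilson
River Crossing   | Baker 


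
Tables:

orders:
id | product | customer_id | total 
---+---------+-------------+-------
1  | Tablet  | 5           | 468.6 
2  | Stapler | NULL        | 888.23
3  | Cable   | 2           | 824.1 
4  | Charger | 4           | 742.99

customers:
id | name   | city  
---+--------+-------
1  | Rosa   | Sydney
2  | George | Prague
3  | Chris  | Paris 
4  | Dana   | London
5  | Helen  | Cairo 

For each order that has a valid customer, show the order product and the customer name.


INNER JOIN keeps only orders rows whose customer_id matches an id in customers. Walk through each order:
  - order 1 (Tablet): customer_id=5 -> matches Helen
  - order 2 (Stapler): customer_id=NULL, no match -> dropped
  - order 3 (Cable): customer_id=2 -> matches George
  - order 4 (Charger): customer_id=4 -> matches Dana
So 1 of 4 rows is dropped.

SQL:
SELECT a.product, b.name AS customer
FROM orders a
INNER JOIN customers b ON a.customer_id = b.id

Result:
product | customer
--------+---------
Tablet  | Helen   
Cable   | George  
Charger | Dana    


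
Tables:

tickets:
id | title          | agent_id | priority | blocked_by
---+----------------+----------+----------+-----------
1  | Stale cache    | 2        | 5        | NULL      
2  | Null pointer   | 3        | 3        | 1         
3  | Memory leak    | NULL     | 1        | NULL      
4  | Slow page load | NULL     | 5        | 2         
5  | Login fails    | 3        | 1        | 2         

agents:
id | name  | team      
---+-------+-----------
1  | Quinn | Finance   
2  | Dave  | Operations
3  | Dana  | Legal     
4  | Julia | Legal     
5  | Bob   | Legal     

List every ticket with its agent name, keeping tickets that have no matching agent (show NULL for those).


LEFT JOIN keeps every row from tickets (the left table); where agent_id has no match in agents, the agent columns become NULL. Walk through each ticket:
  - ticket 1 (Stale cache): agent_id=2 -> matches Dave
  - ticket 2 (Null pointer): agent_id=3 -> matches Dana
  - ticket 3 (Memory leak): agent_id=NULL, no match -> kept with NULL
  - ticket 4 (Slow page load): agent_id=NULL, no match -> kept with NULL
  - ticket 5 (Login fails): agent_id=3 -> matches Dana
All 5 rows appear; 2 have NULL agent.

SQL:
SELECT a.title, b.name AS agent
FROM tickets a
LEFT JOIN agents b ON a.agent_id = b.id

Result:
title          | agent
---------------+------
Stale cache    | Dave 
Null pointer   | Dana 
Memory leak    | NULL 
Slow page load | NULL 
Login fails    | Dana 


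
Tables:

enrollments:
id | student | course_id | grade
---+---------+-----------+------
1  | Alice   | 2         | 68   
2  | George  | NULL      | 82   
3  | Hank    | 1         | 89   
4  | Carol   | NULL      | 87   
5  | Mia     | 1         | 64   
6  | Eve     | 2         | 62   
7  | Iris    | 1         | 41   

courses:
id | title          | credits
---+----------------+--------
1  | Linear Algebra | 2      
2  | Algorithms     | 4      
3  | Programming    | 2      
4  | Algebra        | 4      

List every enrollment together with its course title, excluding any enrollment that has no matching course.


INNER JOIN keeps only enrollments rows whose course_id matches an id in courses. Walk through each enrollment:
  - enrollment 1 (Alice): course_id=2 -> matches Algorithms
  - enrollment 2 (George): course_id=NULL, no match -> dropped
  - enrollment 3 (Hank): course_id=1 -> matches Linear Algebra
  - enrollment 4 (Carol): course_id=NULL, no match -> dropped
  - enrollment 5 (Mia): course_id=1 -> matches Linear Algebra
  - enrollment 6 (Eve): course_id=2 -> matches Algorithms
  - enrollment 7 (Iris): course_id=1 -> matches Linear Algebra
So 2 of 7 rows are dropped.

SQL:
SELECT a.student, b.title AS course
FROM enrollments a
INNER JOIN courses b ON a.course_id = b.id

Result:
student | course        
--------+---------------
Alice   | Algorithms    
Hank    | Linear Algebra
Mia     | Linear Algebra
Eve     | Algorithms    
Iris    | Linear Algebra


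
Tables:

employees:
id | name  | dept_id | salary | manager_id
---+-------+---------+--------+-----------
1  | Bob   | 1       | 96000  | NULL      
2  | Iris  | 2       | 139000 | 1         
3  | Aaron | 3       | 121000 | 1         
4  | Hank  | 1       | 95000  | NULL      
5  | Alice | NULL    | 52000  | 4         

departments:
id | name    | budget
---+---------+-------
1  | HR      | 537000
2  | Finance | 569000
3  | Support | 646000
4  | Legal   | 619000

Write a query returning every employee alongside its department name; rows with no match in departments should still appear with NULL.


LEFT JOIN keeps every row from employees (the left table); where dept_id has no match in departments, the department columns become NULL. Walk through each employee:
  - employee 1 (Bob): dept_id=1 -> matches HR
  - employee 2 (Iris): dept_id=2 -> matches Finance
  - employee 3 (Aaron): dept_id=3 -> matches Support
  - employee 4 (Hank): dept_id=1 -> matches HR
  - employee 5 (Alice): dept_id=NULL, no match -> kept with NULL
All 5 rows appear; 1 has NULL department.

SQL:
SELECT a.name, b.name AS department
FROM employees a
LEFT JOIN departments b ON a.dept_id = b.id

Result:
name  | department
------+-----------
Bob   | HR        
Iris  | Finance   
Aaron | Support   
Hank  | HR        
Alice | NULL      


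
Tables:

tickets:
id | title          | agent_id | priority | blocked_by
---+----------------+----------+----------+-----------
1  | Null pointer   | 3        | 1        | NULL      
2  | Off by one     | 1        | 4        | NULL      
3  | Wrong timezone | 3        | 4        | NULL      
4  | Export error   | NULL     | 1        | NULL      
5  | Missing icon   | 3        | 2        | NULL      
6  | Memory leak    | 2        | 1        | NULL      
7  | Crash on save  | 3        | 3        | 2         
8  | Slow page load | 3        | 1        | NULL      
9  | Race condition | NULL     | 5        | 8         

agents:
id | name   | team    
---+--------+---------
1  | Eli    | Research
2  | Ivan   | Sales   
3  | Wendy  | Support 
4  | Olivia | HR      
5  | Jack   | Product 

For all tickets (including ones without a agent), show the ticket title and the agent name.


LEFT JOIN keeps every row from tickets (the left table); where agent_id has no match in agents, the agent columns become NULL. Walk through each ticket:
  - ticket 1 (Null pointer): agent_id=3 -> matches Wendy
  - ticket 2 (Off by one): agent_id=1 -> matches Eli
  - ticket 3 (Wrong timezone): agent_id=3 -> matches Wendy
  - ticket 4 (Export error): agent_id=NULL, no match -> kept with NULL
  - ticket 5 (Missing icon): agent_id=3 -> matches Wendy
  - ticket 6 (Memory leak): agent_id=2 -> matches Ivan
  - ticket 7 (Crash on save): agent_id=3 -> matches Wendy
  - ticket 8 (Slow page load): agent_id=3 -> matches Wendy
  - ticket 9 (Race condition): agent_id=NULL, no match -> kept with NULL
All 9 rows appear; 2 have NULL agent.

SQL:
SELECT a.title, b.name AS agent
FROM tickets a
LEFT JOIN agents b ON a.agent_id = b.id

Result:
title          | agent
---------------+------
Null pointer   | Wendy
Off by one     | Eli  
Wrong timezone | Wendy
Export error   | NULL 
Missing icon   | Wendy
Memory leak    | Ivan 
Crash on save  | Wendy
Slow page load | Wendy
Race condition | NULL 


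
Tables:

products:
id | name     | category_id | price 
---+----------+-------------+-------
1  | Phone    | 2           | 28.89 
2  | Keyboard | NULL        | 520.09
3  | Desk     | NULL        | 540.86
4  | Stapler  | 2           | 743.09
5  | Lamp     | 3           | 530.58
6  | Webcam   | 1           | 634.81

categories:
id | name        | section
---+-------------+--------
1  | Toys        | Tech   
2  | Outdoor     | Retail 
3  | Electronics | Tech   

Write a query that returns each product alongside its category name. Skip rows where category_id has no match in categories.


INNER JOIN keeps only products rows whose category_id matches an id in categories. Walk through each product:
  - product 1 (Phone): category_id=2 -> matches Outdoor
  - product 2 (Keyboard): category_id=NULL, no match -> dropped
  - product 3 (Desk): category_id=NULL, no match -> dropped
  - product 4 (Stapler): category_id=2 -> matches Outdoor
  - product 5 (Lamp): category_id=3 -> matches Electronics
  - product 6 (Webcam): category_id=1 -> matches Toys
So 2 of 6 rows are dropped.

SQL:
SELECT a.name, b.name AS category
FROM products a
INNER JOIN categories b ON a.category_id = b.id

Result:
name    | category   
--------+------------
Phone   | Outdoor    
Stapler | Outdoor    
Lamp    | Electronics
Webcam  | Toys       


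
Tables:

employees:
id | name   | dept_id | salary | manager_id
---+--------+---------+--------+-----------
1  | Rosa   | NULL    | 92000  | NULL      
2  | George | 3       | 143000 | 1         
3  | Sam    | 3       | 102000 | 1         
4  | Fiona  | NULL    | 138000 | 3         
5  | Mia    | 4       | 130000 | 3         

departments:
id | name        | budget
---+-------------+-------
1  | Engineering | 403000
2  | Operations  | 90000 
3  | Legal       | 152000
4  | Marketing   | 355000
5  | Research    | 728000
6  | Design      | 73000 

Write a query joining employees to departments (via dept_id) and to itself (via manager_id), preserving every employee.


Two LEFT JOINs from the same base table employees: one to departments via dept_id, one to employees itself via manager_id. Both are LEFT so every employee is preserved.
Match against departments:
  - employee 1 (Rosa): dept_id=NULL, no match -> kept with NULL
  - employee 2 (George): dept_id=3 -> matches Legal
  - employee 3 (Sam): dept_id=3 -> matches Legal
  - employee 4 (Fiona): dept_id=NULL, no match -> kept with NULL
  - employee 5 (Mia): dept_id=4 -> matches Marketing
Match against employees (self):
  - employee 1 (Rosa): manager_id=NULL -> NULL
  - employee 2 (George): manager_id=1 -> Rosa
  - employee 3 (Sam): manager_id=1 -> Rosa
  - employee 4 (Fiona): manager_id=3 -> Sam
  - employee 5 (Mia): manager_id=3 -> Sam

SQL:
SELECT a.name, b.name AS department, c.name AS manager
FROM employees a
LEFT JOIN departments b ON a.dept_id = b.id
LEFT JOIN employees c ON a.manager_id = c.id

Result:
name   | department | manager
-------+------------+--------
Rosa   | NULL       | NULL   
George | Legal      | Rosa   
Sam    | Legal      | Rosa   
Fiona  | NULL       | Sam    
Mia    | Marketing  | Sam    


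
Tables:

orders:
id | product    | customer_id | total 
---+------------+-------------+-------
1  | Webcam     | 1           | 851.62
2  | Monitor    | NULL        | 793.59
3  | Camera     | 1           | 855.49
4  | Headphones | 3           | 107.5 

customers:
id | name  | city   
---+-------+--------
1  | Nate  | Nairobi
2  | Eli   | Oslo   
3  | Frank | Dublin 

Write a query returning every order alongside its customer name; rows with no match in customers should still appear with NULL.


LEFT JOIN keeps every row from orders (the left table); where customer_id has no match in customers, the customer columns become NULL. Walk through each order:
  - order 1 (Webcam): customer_id=1 -> matches Nate
  - order 2 (Monitor): customer_id=NULL, no match -> kept with NULL
  - order 3 (Camera): customer_id=1 -> matches Nate
  - order 4 (Headphones): customer_id=3 -> matches Frank
All 4 rows appear; 1 has NULL customer.

SQL:
SELECT a.product, b.name AS customer
FROM orders a
LEFT JOIN customers b ON a.customer_id = b.id

Result:
product    | customer
-----------+---------
Webcam     | Nate    
Monitor    | NULL    
Camera     | Nate    
Headphones | Frank   


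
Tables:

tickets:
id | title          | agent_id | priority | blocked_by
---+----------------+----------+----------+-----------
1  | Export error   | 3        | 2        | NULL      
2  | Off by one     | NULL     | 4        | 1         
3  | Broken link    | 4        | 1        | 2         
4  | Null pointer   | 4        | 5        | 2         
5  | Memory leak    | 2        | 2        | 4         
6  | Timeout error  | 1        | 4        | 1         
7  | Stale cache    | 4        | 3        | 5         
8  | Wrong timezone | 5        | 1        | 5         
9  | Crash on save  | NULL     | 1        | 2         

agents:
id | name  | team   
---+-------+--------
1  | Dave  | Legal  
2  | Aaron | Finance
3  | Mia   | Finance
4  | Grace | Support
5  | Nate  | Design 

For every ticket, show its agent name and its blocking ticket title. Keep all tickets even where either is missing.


Two LEFT JOINs from the same base table tickets: one to agents via agent_id, one to tickets itself via blocked_by. Both are LEFT so every ticket is preserved.
Match against agents:
  - ticket 1 (Export error): agent_id=3 -> matches Mia
  - ticket 2 (Off by one): agent_id=NULL, no match -> kept with NULL
  - ticket 3 (Broken link): agent_id=4 -> matches Grace
  - ticket 4 (Null pointer): agent_id=4 -> matches Grace
  - ticket 5 (Memory leak): agent_id=2 -> matches Aaron
  - ticket 6 (Timeout error): agent_id=1 -> matches Dave
  - ticket 7 (Stale cache): agent_id=4 -> matches Grace
  - ticket 8 (Wrong timezone): agent_id=5 -> matches Nate
  - ticket 9 (Crash on save): agent_id=NULL, no match -> kept with NULL
Match against tickets (self):
  - ticket 1 (Export error): blocked_by=NULL -> NULL
  - ticket 2 (Off by one): blocked_by=1 -> Export error
  - ticket 3 (Broken link): blocked_by=2 -> Off by one
  - ticket 4 (Null pointer): blocked_by=2 -> Off by one
  - ticket 5 (Memory leak): blocked_by=4 -> Null pointer
  - ticket 6 (Timeout error): blocked_by=1 -> Export error
  - ticket 7 (Stale cache): blocked_by=5 -> Memory leak
  - ticket 8 (Wrong timezone): blocked_by=5 -> Memory leak
  - ticket 9 (Crash on save): blocked_by=2 -> Off by one

SQL:
SELECT a.title, b.name AS agent, c.title AS blocked_by
FROM tickets a
LEFT JOIN agents b ON a.agent_id = b.id
LEFT JOIN tickets c ON a.blocked_by = c.id

Result:
title          | agent | blocked_by  
---------------+-------+-------------
Export error   | Mia   | NULL        
Off by one     | NULL  | Export error
Broken link    | Grace | Off by one  
Null pointer   | Grace | Off by one  
Memory leak    | Aaron | Null pointer
Timeout error  | Dave  | Export error
Stale cache    | Grace | Memory leak 
Wrong timezone | Nate  | Memory leak 
Crash on save  | NULL  | Off by one  


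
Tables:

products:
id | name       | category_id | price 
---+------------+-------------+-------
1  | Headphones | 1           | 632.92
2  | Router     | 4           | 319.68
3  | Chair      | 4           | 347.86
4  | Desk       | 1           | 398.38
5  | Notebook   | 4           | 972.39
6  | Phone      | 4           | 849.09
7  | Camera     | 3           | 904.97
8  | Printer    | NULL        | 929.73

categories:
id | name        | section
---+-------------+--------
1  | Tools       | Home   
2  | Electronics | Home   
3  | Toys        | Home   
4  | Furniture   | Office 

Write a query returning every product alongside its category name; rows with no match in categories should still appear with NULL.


LEFT JOIN keeps every row from products (the left table); where category_id has no match in categories, the category columns become NULL. Walk through each product:
  - product 1 (Headphones): category_id=1 -> matches Tools
  - product 2 (Router): category_id=4 -> matches Furniture
  - product 3 (Chair): category_id=4 -> matches Furniture
  - product 4 (Desk): category_id=1 -> matches Tools
  - product 5 (Notebook): category_id=4 -> matches Furniture
  - product 6 (Phone): category_id=4 -> matches Furniture
  - product 7 (Camera): category_id=3 -> matches Toys
  - product 8 (Printer): category_id=NULL, no match -> kept with NULL
All 8 rows appear; 1 has NULL category.

SQL:
SELECT a.name, b.name AS category
FROM products a
LEFT JOIN categories b ON a.category_id = b.id

Result:
name       | category 
-----------+----------
Headphones | Tools    
Router     | Furniture
Chair      | Furniture
Desk       | Tools    
Notebook   | Furniture
Phone      | Furniture
Camera     | Toys     
Printer    | NULL     


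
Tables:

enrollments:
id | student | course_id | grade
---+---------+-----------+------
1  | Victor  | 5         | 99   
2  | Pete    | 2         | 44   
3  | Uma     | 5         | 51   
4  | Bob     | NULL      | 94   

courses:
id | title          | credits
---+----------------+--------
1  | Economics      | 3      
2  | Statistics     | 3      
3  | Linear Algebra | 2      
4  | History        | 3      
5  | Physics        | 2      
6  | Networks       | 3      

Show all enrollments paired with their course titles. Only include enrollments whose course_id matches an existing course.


INNER JOIN keeps only enrollments rows whose course_id matches an id in courses. Walk through each enrollment:
  - enrollment 1 (Victor): course_id=5 -> matches Physics
  - enrollment 2 (Pete): course_id=2 -> matches Statistics
  - enrollment 3 (Uma): course_id=5 -> matches Physics
  - enrollment 4 (Bob): course_id=NULL, no match -> dropped
So 1 of 4 rows is dropped.

SQL:
SELECT a.student, b.title AS course
FROM enrollments a
INNER JOIN courses b ON a.course_id = b.id

Result:
student | course    
--------+-----------
Victor  | Physics   
Pete    | Statistics
Uma     | Physics   


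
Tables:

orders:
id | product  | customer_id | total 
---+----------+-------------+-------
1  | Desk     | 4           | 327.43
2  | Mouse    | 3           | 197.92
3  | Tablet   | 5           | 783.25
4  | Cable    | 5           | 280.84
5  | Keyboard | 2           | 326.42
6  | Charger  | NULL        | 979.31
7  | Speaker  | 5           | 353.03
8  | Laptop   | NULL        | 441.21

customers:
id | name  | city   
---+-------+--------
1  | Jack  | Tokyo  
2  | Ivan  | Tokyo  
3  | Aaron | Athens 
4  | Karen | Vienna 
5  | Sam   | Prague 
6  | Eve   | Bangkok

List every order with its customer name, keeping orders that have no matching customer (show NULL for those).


LEFT JOIN keeps every row from orders (the left table); where customer_id has no match in customers, the customer columns become NULL. Walk through each order:
  - order 1 (Desk): customer_id=4 -> matches Karen
  - order 2 (Mouse): customer_id=3 -> matches Aaron
  - order 3 (Tablet): customer_id=5 -> matches Sam
  - order 4 (Cable): customer_id=5 -> matches Sam
  - order 5 (Keyboard): customer_id=2 -> matches Ivan
  - order 6 (Charger): customer_id=NULL, no match -> kept with NULL
  - order 7 (Speaker): customer_id=5 -> matches Sam
  - order 8 (Laptop): customer_id=NULL, no match -> kept with NULL
All 8 rows appear; 2 have NULL customer.

SQL:
SELECT a.product, b.name AS customer
FROM orders a
LEFT JOIN customers b ON a.customer_id = b.id

Result:
product  | customer
---------+---------
Desk     | Karen   
Mouse    | Aaron   
Tablet   | Sam     
Cable    | Sam     
Keyboard | Ivan    
Charger  | NULL    
Speaker  | Sam     
Laptop   | NULL    


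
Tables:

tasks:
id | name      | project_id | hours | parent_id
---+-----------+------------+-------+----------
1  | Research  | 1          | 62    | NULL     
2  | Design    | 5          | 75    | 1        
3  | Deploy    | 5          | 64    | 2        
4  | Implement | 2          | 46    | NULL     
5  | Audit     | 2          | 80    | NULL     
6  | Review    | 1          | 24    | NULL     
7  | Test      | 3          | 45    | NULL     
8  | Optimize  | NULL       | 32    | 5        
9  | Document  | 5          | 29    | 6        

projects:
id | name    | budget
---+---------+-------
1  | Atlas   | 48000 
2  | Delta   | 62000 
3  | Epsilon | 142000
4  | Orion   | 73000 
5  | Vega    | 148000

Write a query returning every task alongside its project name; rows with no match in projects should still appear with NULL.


LEFT JOIN keeps every row from tasks (the left table); where project_id has no match in projects, the project columns become NULL. Walk through each task:
  - task 1 (Research): project_id=1 -> matches Atlas
  - task 2 (Design): project_id=5 -> matches Vega
  - task 3 (Deploy): project_id=5 -> matches Vega
  - task 4 (Implement): project_id=2 -> matches Delta
  - task 5 (Audit): project_id=2 -> matches Delta
  - task 6 (Review): project_id=1 -> matches Atlas
  - task 7 (Test): project_id=3 -> matches Epsilon
  - task 8 (Optimize): project_id=NULL, no match -> kept with NULL
  - task 9 (Document): project_id=5 -> matches Vega
All 9 rows appear; 1 has NULL project.

SQL:
SELECT a.name, b.name AS project
FROM tasks a
LEFT JOIN projects b ON a.project_id = b.id

Result:
name      | project
----------+--------
Research  | Atlas  
Design    | Vega   
Deploy    | Vega   
Implement | Delta  
Audit     | Delta  
Review    | Atlas  
Test      | Epsilon
Optimize  | NULL   
Document  | Vega   


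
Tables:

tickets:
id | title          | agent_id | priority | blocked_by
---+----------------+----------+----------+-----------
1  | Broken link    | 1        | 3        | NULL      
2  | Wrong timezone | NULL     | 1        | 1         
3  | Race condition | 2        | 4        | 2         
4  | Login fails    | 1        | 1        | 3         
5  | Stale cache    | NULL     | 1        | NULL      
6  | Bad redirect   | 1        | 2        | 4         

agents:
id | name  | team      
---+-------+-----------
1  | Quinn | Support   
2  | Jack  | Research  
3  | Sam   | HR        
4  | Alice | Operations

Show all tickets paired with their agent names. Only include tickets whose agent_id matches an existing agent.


INNER JOIN keeps only tickets rows whose agent_id matches an id in agents. Walk through each ticket:
  - ticket 1 (Broken link): agent_id=1 -> matches Quinn
  - ticket 2 (Wrong timezone): agent_id=NULL, no match -> dropped
  - ticket 3 (Race condition): agent_id=2 -> matches Jack
  - ticket 4 (Login fails): agent_id=1 -> matches Quinn
  - ticket 5 (Stale cache): agent_id=NULL, no match -> dropped
  - ticket 6 (Bad redirect): agent_id=1 -> matches Quinn
So 2 of 6 rows are dropped.

SQL:
SELECT a.title, b.name AS agent
FROM tickets a
INNER JOIN agents b ON a.agent_id = b.id

Result:
title          | agent
---------------+------
Broken link    | Quinn
Race condition | Jack 
Login fails    | Quinn
Bad redirect   | Quinn


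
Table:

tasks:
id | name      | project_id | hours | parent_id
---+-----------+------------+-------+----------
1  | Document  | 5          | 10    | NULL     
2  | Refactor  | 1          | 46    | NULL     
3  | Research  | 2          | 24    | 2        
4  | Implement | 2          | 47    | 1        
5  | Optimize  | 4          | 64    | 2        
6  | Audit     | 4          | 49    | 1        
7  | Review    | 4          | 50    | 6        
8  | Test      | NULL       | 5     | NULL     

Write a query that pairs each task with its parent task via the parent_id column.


This is a self-join: tasks is joined to a second copy of itself, matching each row's parent_id to another row's id. Use LEFT JOIN so rows with parent_id=NULL are kept.
  - task 1 (Document): parent_id=NULL -> NULL
  - task 2 (Refactor): parent_id=NULL -> NULL
  - task 3 (Research): parent_id=2 -> Refactor
  - task 4 (Implement): parent_id=1 -> Document
  - task 5 (Optimize): parent_id=2 -> Refactor
  - task 6 (Audit): parent_id=1 -> Document
  - task 7 (Review): parent_id=6 -> Audit
  - task 8 (Test): parent_id=NULL -> NULL

SQL:
SELECT a.name AS item, b.name AS parent
FROM tasks a
LEFT JOIN tasks b ON a.parent_id = b.id

Result:
item      | parent  
----------+---------
Document  | NULL    
Refactor  | NULL    
Research  | Refactor
Implement | Document
Optimize  | Refactor
Audit     | Document
Review    | Audit   
Test      | NULL    


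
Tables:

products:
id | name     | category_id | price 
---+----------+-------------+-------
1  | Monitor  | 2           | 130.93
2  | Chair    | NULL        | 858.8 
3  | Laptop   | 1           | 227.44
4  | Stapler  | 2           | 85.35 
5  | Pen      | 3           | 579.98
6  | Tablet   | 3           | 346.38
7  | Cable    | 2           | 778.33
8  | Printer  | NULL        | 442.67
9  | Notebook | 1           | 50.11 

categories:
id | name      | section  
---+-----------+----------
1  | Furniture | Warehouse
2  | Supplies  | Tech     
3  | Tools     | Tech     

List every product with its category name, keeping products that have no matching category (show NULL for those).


LEFT JOIN keeps every row from products (the left table); where category_id has no match in categories, the category columns become NULL. Walk through each product:
  - product 1 (Monitor): category_id=2 -> matches Supplies
  - product 2 (Chair): category_id=NULL, no match -> kept with NULL
  - product 3 (Laptop): category_id=1 -> matches Furniture
  - product 4 (Stapler): category_id=2 -> matches Supplies
  - product 5 (Pen): category_id=3 -> matches Tools
  - product 6 (Tablet): category_id=3 -> matches Tools
  - product 7 (Cable): category_id=2 -> matches Supplies
  - product 8 (Printer): category_id=NULL, no match -> kept with NULL
  - product 9 (Notebook): category_id=1 -> matches Furniture
All 9 rows appear; 2 have NULL category.

SQL:
SELECT a.name, b.name AS category
FROM products a
LEFT JOIN categories b ON a.category_id = b.id

Result:
name     | category 
---------+----------
Monitor  | Supplies 
Chair    | NULL     
Laptop   | Furniture
Stapler  | Supplies 
Pen      | Tools    
Tablet   | Tools    
Cable    | Supplies 
Printer  | NULL     
Notebook | Furniture


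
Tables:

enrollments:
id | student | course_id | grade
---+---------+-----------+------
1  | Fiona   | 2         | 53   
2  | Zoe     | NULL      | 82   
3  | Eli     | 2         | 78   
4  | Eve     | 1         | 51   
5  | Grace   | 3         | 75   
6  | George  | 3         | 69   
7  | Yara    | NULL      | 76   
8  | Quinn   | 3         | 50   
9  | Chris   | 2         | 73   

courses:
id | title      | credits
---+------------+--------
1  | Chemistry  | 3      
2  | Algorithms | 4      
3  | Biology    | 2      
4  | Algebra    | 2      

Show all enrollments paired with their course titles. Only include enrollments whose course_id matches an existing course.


INNER JOIN keeps only enrollments rows whose course_id matches an id in courses. Walk through each enrollment:
  - enrollment 1 (Fiona): course_id=2 -> matches Algorithms
  - enrollment 2 (Zoe): course_id=NULL, no match -> dropped
  - enrollment 3 (Eli): course_id=2 -> matches Algorithms
  - enrollment 4 (Eve): course_id=1 -> matches Chemistry
  - enrollment 5 (Grace): course_id=3 -> matches Biology
  - enrollment 6 (George): course_id=3 -> matches Biology
  - enrollment 7 (Yara): course_id=NULL, no match -> dropped
  - enrollment 8 (Quinn): course_id=3 -> matches Biology
  - enrollment 9 (Chris): course_id=2 -> matches Algorithms
So 2 of 9 rows are dropped.

SQL:
SELECT a.student, b.title AS course
FROM enrollments a
INNER JOIN courses b ON a.course_id = b.id

Result:
student | course    
--------+-----------
Fiona   | Algorithms
Eli     | Algorithms
Eve     | Chemistry 
Grace   | Biology   
George  | Biology   
Quinn   | Biology   
Chris   | Algorithms


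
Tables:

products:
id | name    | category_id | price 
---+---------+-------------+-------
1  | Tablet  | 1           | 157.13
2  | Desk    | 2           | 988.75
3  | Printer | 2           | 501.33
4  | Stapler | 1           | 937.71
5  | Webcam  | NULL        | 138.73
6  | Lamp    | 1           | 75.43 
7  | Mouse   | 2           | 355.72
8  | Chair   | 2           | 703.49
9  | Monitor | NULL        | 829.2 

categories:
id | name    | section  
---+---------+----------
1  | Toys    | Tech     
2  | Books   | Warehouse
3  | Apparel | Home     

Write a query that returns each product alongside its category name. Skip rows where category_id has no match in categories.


INNER JOIN keeps only products rows whose category_id matches an id in categories. Walk through each product:
  - product 1 (Tablet): category_id=1 -> matches Toys
  - product 2 (Desk): category_id=2 -> matches Books
  - product 3 (Printer): category_id=2 -> matches Books
  - product 4 (Stapler): category_id=1 -> matches Toys
  - product 5 (Webcam): category_id=NULL, no match -> dropped
  - product 6 (Lamp): category_id=1 -> matches Toys
  - product 7 (Mouse): category_id=2 -> matches Books
  - product 8 (Chair): category_id=2 -> matches Books
  - product 9 (Monitor): category_id=NULL, no match -> dropped
So 2 of 9 rows are dropped.

SQL:
SELECT a.name, b.name AS category
FROM products a
INNER JOIN categories b ON a.category_id = b.id

Result:
name    | category
--------+---------
Tablet  | Toys    
Desk    | Books   
Printer | Books   
Stapler | Toys    
Lamp    | Toys    
Mouse   | Books   
Chair   | Books   


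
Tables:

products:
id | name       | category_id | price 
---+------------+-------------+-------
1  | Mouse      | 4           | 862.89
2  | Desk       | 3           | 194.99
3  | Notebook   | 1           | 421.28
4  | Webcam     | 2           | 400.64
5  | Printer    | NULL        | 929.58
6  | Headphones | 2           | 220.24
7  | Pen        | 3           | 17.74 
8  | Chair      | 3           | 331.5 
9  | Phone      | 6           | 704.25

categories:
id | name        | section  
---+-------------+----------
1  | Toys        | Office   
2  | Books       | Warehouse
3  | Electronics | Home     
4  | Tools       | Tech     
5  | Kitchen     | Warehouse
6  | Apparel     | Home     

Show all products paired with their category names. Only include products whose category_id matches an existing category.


INNER JOIN keeps only products rows whose category_id matches an id in categories. Walk through each product:
  - product 1 (Mouse): category_id=4 -> matches Tools
  - product 2 (Desk): category_id=3 -> matches Electronics
  - product 3 (Notebook): category_id=1 -> matches Toys
  - product 4 (Webcam): category_id=2 -> matches Books
  - product 5 (Printer): category_id=NULL, no match -> dropped
  - product 6 (Headphones): category_id=2 -> matches Books
  - product 7 (Pen): category_id=3 -> matches Electronics
  - product 8 (Chair): category_id=3 -> matches Electronics
  - product 9 (Phone): category_id=6 -> matches Apparel
So 1 of 9 rows is dropped.

SQL:
SELECT a.name, b.name AS category
FROM products a
INNER JOIN categories b ON a.category_id = b.id

Result:
name       | category   
-----------+------------
Mouse      | Tools      
Desk       | Electronics
Notebook   | Toys       
Webcam     | Books      
Headphones | Books      
Pen        | Electronics
Chair      | Electronics
Phone      | Apparel    


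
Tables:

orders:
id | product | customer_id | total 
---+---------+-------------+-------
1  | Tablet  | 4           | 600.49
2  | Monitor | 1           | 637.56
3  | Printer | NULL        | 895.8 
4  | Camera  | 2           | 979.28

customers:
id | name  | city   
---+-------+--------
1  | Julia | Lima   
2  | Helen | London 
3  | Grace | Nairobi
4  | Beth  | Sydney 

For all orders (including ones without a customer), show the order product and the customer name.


LEFT JOIN keeps every row from orders (the left table); where customer_id has no match in customers, the customer columns become NULL. Walk through each order:
  - order 1 (Tablet): customer_id=4 -> matches Beth
  - order 2 (Monitor): customer_id=1 -> matches Julia
  - order 3 (Printer): customer_id=NULL, no match -> kept with NULL
  - order 4 (Camera): customer_id=2 -> matches Helen
All 4 rows appear; 1 has NULL customer.

SQL:
SELECT a.product, b.name AS customer
FROM orders a
LEFT JOIN customers b ON a.customer_id = b.id

Result:
product | customer
--------+---------
Tablet  | Beth    
Monitor | Julia   
Printer | NULL    
Camera  | Helen   


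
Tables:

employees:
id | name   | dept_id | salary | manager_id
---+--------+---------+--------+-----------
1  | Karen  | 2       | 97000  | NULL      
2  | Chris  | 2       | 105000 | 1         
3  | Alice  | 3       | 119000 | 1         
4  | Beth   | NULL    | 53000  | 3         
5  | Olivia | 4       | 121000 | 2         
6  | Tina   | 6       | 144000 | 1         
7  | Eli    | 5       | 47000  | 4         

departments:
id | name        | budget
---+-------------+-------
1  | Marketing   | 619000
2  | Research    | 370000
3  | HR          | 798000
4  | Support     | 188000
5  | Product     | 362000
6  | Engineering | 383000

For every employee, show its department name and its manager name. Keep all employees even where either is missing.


Two LEFT JOINs from the same base table employees: one to departments via dept_id, one to employees itself via manager_id. Both are LEFT so every employee is preserved.
Match against departments:
  - employee 1 (Karen): dept_id=2 -> matches Research
  - employee 2 (Chris): dept_id=2 -> matches Research
  - employee 3 (Alice): dept_id=3 -> matches HR
  - employee 4 (Beth): dept_id=NULL, no match -> kept with NULL
  - employee 5 (Olivia): dept_id=4 -> matches Support
  - employee 6 (Tina): dept_id=6 -> matches Engineering
  - employee 7 (Eli): dept_id=5 -> matches Product
Match against employees (self):
  - employee 1 (Karen): manager_id=NULL -> NULL
  - employee 2 (Chris): manager_id=1 -> Karen
  - employee 3 (Alice): manager_id=1 -> Karen
  - employee 4 (Beth): manager_id=3 -> Alice
  - employee 5 (Olivia): manager_id=2 -> Chris
  - employee 6 (Tina): manager_id=1 -> Karen
  - employee 7 (Eli): manager_id=4 -> Beth

SQL:
SELECT a.name, b.name AS department, c.name AS manager
FROM employees a
LEFT JOIN departments b ON a.dept_id = b.id
LEFT JOIN employees c ON a.manager_id = c.id

Result:
name   | department  | manager
-------+-------------+--------
Karen  | Research    | NULL   
Chris  | Research    | Karen  
Alice  | HR          | Karen  
Beth   | NULL        | Alice  
Olivia | Support     | Chris  
Tina   | Engineering | Karen  
Eli    | Product     | Beth   


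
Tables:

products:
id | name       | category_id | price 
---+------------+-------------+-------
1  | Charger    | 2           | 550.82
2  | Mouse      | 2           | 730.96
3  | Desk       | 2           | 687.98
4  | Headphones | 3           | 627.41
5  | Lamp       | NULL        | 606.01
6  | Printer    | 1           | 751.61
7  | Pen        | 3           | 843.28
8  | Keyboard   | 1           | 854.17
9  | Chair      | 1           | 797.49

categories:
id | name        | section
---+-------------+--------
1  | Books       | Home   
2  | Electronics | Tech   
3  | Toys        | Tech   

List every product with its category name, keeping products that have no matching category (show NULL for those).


LEFT JOIN keeps every row from products (the left table); where category_id has no match in categories, the category columns become NULL. Walk through each product:
  - product 1 (Charger): category_id=2 -> matches Electronics
  - product 2 (Mouse): category_id=2 -> matches Electronics
  - product 3 (Desk): category_id=2 -> matches Electronics
  - product 4 (Headphones): category_id=3 -> matches Toys
  - product 5 (Lamp): category_id=NULL, no match -> kept with NULL
  - product 6 (Printer): category_id=1 -> matches Books
  - product 7 (Pen): category_id=3 -> matches Toys
  - product 8 (Keyboard): category_id=1 -> matches Books
  - product 9 (Chair): category_id=1 -> matches Books
All 9 rows appear; 1 has NULL category.

SQL:
SELECT a.name, b.name AS category
FROM products a
LEFT JOIN categories b ON a.category_id = b.id

Result:
name       | category   
-----------+------------
Charger    | Electronics
Mouse      | Electronics
Desk       | Electronics
Headphones | Toys       
Lamp       | NULL       
Printer    | Books      
Pen        | Toys       
Keyboard   | Books      
Chair      | Books      
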